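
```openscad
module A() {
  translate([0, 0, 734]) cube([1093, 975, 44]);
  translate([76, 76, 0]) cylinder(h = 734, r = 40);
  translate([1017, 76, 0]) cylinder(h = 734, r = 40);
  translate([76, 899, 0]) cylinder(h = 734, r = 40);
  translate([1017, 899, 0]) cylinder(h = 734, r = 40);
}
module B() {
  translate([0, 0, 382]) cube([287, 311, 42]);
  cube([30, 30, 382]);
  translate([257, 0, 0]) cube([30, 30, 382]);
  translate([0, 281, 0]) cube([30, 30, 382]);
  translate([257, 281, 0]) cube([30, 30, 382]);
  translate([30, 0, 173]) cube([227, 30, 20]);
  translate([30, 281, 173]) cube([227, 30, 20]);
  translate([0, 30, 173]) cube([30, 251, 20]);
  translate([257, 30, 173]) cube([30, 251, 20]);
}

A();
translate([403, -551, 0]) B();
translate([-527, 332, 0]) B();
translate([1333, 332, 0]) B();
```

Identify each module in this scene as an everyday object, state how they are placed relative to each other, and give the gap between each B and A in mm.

Each stool's nearest face is 240 mm from the table's bounding box.

A is a table. B is a stool. Three stools sit around the table at the −y, −x, +x sides. The gap between each stool and the table is 240 mm.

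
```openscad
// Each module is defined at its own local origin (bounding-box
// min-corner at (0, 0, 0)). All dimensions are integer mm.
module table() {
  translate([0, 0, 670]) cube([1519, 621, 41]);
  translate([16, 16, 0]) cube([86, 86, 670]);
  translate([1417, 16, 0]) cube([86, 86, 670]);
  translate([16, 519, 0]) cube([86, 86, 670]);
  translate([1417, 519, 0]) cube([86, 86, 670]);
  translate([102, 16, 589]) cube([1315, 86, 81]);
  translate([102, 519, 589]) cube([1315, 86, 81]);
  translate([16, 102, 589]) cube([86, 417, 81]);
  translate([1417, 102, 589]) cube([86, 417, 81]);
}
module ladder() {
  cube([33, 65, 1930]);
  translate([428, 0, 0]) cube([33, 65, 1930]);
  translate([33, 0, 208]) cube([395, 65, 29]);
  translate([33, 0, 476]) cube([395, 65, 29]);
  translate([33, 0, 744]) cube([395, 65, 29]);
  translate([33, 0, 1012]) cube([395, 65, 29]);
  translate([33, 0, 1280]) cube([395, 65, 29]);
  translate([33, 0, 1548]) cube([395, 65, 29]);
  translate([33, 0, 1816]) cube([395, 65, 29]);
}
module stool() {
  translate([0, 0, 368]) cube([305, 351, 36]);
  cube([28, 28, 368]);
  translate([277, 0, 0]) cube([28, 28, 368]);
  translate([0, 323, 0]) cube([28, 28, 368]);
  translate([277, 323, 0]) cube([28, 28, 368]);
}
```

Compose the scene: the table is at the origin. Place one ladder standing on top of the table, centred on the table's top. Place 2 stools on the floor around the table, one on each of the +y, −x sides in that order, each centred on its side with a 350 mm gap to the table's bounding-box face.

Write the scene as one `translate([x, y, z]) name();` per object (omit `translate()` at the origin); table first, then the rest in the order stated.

table();
translate([529, 278, 711]) ladder();
translate([607, 971, 0]) stool();
translate([-655, 135, 0]) stool();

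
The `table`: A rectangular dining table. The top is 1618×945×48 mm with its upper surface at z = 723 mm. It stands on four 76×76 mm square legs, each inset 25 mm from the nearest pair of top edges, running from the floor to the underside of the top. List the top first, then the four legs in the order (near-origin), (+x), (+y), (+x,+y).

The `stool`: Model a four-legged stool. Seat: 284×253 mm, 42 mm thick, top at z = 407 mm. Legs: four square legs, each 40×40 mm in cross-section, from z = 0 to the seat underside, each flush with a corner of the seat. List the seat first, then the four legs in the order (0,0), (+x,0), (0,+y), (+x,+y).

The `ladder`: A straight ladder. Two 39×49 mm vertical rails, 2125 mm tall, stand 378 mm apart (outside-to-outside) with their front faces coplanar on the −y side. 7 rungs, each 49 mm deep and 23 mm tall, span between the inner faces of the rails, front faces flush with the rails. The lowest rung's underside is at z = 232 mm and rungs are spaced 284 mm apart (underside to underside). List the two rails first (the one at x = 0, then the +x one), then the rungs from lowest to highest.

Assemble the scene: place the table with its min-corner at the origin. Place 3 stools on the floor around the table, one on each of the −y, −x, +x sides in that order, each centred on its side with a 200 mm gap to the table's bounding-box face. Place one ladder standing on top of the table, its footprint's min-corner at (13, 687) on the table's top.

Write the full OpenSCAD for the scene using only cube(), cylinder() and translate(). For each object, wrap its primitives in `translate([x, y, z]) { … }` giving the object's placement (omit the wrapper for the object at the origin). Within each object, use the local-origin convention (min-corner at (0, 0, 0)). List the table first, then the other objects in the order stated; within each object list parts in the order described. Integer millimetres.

translate([0, 0, 675]) cube([1618, 945, 48]);
translate([25, 25, 0]) cube([76, 76, 675]);
translate([1517, 25, 0]) cube([76, 76, 675]);
translate([25, 844, 0]) cube([76, 76, 675]);
translate([1517, 844, 0]) cube([76, 76, 675]);
translate([667, -453, 0]) {
  translate([0, 0, 365]) cube([284, 253, 42]);
  cube([40, 40, 365]);
  translate([244, 0, 0]) cube([40, 40, 365]);
  translate([0, 213, 0]) cube([40, 40, 365]);
  translate([244, 213, 0]) cube([40, 40, 365]);
}
translate([-484, 346, 0]) {
  translate([0, 0, 365]) cube([284, 253, 42]);
  cube([40, 40, 365]);
  translate([244, 0, 0]) cube([40, 40, 365]);
  translate([0, 213, 0]) cube([40, 40, 365]);
  translate([244, 213, 0]) cube([40, 40, 365]);
}
translate([1818, 346, 0]) {
  translate([0, 0, 365]) cube([284, 253, 42]);
  cube([40, 40, 365]);
  translate([244, 0, 0]) cube([40, 40, 365]);
  translate([0, 213, 0]) cube([40, 40, 365]);
  translate([244, 213, 0]) cube([40, 40, 365]);
}
translate([13, 687, 723]) {
  cube([39, 49, 2125]);
  translate([339, 0, 0]) cube([39, 49, 2125]);
  translate([39, 0, 232]) cube([300, 49, 23]);
  translate([39, 0, 516]) cube([300, 49, 23]);
  translate([39, 0, 800]) cube([300, 49, 23]);
  translate([39, 0, 1084]) cube([300, 49, 23]);
  translate([39, 0, 1368]) cube([300, 49, 23]);
  translate([39, 0, 1652]) cube([300, 49, 23]);
  translate([39, 0, 1936]) cube([300, 49, 23]);
}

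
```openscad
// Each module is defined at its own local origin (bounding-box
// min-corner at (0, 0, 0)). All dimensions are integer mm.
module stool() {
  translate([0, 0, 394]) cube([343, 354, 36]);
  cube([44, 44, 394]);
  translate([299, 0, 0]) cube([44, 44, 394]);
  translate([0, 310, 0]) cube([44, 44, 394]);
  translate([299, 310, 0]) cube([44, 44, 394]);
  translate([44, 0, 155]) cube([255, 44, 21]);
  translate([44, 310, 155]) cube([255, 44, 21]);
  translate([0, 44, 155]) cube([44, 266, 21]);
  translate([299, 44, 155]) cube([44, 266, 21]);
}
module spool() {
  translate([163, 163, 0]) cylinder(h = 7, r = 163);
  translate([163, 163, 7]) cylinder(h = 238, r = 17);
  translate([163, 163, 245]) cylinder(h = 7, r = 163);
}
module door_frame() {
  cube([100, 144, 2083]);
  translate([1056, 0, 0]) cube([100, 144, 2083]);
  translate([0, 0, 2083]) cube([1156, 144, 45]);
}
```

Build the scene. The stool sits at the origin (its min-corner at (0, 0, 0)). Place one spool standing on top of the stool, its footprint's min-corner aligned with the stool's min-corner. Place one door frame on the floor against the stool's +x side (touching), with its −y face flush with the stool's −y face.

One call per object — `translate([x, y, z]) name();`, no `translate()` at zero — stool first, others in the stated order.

stool();
translate([0, 0, 430]) spool();
translate([343, 0, 0]) door_frame();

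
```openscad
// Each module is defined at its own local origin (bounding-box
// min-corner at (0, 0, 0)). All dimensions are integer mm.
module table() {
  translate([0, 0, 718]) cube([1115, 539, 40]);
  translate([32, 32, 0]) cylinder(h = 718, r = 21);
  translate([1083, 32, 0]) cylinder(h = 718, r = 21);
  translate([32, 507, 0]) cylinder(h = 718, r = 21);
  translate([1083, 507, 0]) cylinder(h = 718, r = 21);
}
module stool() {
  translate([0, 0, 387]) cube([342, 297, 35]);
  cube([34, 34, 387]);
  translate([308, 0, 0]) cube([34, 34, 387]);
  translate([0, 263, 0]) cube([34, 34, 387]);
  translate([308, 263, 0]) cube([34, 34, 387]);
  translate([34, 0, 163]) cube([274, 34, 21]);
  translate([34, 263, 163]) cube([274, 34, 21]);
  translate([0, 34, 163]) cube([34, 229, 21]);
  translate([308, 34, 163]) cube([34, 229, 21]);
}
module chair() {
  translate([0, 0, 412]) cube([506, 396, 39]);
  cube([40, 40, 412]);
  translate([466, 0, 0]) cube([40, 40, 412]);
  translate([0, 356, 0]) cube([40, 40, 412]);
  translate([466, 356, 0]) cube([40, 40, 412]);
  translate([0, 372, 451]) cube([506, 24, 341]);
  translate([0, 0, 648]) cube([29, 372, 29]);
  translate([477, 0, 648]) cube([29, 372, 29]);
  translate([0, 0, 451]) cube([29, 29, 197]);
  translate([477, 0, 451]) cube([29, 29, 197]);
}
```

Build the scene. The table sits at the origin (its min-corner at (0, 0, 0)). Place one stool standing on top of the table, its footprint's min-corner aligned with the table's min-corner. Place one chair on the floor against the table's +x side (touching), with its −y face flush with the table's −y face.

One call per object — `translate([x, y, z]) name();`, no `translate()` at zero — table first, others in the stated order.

table();
translate([0, 0, 758]) stool();
translate([1115, 0, 0]) chair();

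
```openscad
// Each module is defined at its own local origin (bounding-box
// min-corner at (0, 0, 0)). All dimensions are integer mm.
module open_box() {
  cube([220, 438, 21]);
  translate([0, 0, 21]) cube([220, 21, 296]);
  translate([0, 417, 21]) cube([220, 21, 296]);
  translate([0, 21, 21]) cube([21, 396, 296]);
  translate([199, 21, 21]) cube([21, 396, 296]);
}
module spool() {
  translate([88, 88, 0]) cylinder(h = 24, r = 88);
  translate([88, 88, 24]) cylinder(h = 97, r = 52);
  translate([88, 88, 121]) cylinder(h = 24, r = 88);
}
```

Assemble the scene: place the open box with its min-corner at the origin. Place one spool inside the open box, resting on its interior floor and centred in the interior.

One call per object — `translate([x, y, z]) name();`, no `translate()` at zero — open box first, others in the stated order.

open_box();
translate([22, 131, 21]) spool();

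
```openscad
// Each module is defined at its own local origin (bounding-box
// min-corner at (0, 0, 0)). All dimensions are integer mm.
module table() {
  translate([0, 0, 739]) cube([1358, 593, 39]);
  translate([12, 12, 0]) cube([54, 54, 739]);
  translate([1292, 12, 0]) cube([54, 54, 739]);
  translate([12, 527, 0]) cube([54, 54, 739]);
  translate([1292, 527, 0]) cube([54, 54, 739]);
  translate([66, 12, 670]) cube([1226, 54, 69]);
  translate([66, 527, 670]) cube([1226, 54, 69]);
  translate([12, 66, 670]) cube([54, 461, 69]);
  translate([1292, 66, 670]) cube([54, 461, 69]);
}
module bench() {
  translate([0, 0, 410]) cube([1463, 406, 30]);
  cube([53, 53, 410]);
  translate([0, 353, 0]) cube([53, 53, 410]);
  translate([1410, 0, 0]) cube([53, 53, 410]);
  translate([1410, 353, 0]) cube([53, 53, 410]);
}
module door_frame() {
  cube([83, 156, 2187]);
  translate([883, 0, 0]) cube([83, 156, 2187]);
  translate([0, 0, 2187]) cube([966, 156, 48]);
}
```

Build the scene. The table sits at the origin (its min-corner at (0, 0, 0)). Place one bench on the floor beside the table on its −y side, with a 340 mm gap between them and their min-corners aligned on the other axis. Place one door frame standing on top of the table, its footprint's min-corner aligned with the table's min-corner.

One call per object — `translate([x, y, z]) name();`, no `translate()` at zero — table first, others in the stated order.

table();
translate([0, -746, 0]) bench();
translate([0, 0, 778]) door_frame();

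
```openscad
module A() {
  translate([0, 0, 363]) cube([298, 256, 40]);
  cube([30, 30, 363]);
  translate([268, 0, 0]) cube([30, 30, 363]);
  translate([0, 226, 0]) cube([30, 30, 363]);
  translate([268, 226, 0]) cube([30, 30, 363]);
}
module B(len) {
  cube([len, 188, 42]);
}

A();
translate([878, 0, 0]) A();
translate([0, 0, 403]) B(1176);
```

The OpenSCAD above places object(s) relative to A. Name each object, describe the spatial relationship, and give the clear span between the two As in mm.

Second stool starts at x = 878; first ends at x = 298; clear span = 878 − 298 = 580 mm.

A is a stool. B is a beam. A beam spans the tops of two stools. The clear span between the two stools is 580 mm.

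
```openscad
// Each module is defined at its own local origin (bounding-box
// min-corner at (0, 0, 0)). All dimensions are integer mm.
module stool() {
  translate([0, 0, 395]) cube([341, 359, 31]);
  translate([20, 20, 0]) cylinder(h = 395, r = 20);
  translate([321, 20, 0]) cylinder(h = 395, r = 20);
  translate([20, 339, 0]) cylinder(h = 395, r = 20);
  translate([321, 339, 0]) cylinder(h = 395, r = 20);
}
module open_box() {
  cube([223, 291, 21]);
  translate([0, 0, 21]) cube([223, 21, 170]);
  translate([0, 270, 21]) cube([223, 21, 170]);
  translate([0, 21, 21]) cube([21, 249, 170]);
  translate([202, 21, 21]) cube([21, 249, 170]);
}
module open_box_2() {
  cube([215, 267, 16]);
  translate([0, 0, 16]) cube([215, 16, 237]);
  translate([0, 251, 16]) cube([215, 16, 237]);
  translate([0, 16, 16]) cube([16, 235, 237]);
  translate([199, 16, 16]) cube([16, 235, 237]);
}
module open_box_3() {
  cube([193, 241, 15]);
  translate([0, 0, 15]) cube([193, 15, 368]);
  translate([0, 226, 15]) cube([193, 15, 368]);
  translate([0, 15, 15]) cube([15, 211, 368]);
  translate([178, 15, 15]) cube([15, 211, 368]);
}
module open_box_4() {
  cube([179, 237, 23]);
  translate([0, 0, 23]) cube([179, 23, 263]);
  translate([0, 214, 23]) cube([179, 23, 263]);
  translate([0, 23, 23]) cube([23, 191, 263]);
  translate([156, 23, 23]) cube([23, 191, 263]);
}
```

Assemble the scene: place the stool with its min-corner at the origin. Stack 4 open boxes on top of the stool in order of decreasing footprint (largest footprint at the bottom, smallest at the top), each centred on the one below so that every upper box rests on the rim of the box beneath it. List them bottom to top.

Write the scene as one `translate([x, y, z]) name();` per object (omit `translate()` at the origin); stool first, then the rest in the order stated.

stool();
translate([59, 34, 426]) open_box();
translate([63, 46, 617]) open_box_2();
translate([74, 59, 870]) open_box_3();
translate([81, 61, 1253]) open_box_4();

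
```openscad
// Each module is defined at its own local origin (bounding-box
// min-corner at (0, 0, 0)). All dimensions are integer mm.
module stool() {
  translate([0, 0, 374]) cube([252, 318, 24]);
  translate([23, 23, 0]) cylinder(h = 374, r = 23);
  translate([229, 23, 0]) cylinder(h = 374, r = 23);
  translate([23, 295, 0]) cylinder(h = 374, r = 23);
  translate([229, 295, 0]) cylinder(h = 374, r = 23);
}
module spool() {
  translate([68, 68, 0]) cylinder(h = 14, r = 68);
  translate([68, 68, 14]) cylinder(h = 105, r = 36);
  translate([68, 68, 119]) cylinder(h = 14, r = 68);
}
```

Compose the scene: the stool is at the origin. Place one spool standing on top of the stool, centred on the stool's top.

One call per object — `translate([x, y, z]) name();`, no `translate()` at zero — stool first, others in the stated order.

stool();
translate([58, 91, 398]) spool();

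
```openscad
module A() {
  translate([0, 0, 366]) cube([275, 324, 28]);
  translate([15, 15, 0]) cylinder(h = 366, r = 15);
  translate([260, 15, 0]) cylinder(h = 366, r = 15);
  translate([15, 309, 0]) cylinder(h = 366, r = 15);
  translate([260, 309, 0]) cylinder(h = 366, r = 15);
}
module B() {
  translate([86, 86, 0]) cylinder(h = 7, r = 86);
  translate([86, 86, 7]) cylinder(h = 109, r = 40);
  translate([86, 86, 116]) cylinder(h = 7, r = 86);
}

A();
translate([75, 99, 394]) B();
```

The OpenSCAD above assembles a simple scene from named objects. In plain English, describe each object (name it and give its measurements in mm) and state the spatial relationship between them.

A is a simple wooden stool: a rectangular seat 275 mm (x) by 324 mm (y), 28 mm thick, top face at z = 394 mm, on four round legs, each 30 mm in diameter. The legs rest on z = 0, each leg's axis is inset half a diameter from the nearest pair of seat edges (so the leg's bounding box is flush with the corner).

B is a spool: two coaxial disc flanges of radius 86 mm and thickness 7 mm, joined by a core cylinder of radius 40 mm and height 109 mm. The lower flange rests on z = 0 and the three cylinders share a vertical axis.

The spool is on top of the stool.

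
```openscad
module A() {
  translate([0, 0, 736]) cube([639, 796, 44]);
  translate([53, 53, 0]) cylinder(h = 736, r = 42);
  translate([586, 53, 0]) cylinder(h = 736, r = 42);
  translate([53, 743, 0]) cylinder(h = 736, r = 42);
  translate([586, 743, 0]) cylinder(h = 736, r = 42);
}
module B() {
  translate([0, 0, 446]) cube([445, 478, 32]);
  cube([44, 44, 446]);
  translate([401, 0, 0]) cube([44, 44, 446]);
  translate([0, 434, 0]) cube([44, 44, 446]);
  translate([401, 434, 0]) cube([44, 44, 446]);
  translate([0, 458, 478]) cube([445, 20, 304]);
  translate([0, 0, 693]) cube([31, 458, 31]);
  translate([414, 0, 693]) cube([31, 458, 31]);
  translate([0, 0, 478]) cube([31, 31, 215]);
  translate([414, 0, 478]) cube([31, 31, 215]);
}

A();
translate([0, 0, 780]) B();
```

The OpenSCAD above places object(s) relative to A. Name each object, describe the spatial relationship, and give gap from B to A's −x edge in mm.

A is a table. B is a chair. The chair is on top of the table. The gap from the chair to the table's −x edge is 0 mm.

The chair's min-x is at 0; the table's min-x is 0; gap = 0 mm.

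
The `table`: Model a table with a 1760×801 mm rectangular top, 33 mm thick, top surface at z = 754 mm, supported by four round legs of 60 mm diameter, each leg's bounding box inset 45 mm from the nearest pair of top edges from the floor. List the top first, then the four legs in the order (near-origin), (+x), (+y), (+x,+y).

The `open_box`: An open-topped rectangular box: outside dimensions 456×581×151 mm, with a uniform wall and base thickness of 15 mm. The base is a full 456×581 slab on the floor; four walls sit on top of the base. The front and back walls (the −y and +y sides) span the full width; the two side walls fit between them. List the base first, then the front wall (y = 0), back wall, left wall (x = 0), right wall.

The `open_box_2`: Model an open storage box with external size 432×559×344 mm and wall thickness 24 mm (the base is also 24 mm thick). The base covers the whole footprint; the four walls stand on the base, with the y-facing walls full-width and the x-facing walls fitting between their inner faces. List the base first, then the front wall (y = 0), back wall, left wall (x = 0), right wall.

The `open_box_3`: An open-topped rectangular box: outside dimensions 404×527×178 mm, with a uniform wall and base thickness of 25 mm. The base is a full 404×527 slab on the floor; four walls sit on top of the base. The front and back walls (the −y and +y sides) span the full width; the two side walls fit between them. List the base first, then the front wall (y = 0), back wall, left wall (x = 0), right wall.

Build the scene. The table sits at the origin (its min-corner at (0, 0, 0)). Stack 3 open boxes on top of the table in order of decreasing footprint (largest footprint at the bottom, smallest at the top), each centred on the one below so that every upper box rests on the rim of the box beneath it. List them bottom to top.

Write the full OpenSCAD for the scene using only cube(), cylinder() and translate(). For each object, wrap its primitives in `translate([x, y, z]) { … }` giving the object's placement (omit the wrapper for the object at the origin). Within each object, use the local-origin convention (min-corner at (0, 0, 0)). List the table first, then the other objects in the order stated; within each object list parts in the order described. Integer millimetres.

translate([0, 0, 721]) cube([1760, 801, 33]);
translate([75, 75, 0]) cylinder(h = 721, r = 30);
translate([1685, 75, 0]) cylinder(h = 721, r = 30);
translate([75, 726, 0]) cylinder(h = 721, r = 30);
translate([1685, 726, 0]) cylinder(h = 721, r = 30);
translate([652, 110, 754]) {
  cube([456, 581, 15]);
  translate([0, 0, 15]) cube([456, 15, 136]);
  translate([0, 566, 15]) cube([456, 15, 136]);
  translate([0, 15, 15]) cube([15, 551, 136]);
  translate([441, 15, 15]) cube([15, 551, 136]);
}
translate([664, 121, 905]) {
  cube([432, 559, 24]);
  translate([0, 0, 24]) cube([432, 24, 320]);
  translate([0, 535, 24]) cube([432, 24, 320]);
  translate([0, 24, 24]) cube([24, 511, 320]);
  translate([408, 24, 24]) cube([24, 511, 320]);
}
translate([678, 137, 1249]) {
  cube([404, 527, 25]);
  translate([0, 0, 25]) cube([404, 25, 153]);
  translate([0, 502, 25]) cube([404, 25, 153]);
  translate([0, 25, 25]) cube([25, 477, 153]);
  translate([379, 25, 25]) cube([25, 477, 153]);
}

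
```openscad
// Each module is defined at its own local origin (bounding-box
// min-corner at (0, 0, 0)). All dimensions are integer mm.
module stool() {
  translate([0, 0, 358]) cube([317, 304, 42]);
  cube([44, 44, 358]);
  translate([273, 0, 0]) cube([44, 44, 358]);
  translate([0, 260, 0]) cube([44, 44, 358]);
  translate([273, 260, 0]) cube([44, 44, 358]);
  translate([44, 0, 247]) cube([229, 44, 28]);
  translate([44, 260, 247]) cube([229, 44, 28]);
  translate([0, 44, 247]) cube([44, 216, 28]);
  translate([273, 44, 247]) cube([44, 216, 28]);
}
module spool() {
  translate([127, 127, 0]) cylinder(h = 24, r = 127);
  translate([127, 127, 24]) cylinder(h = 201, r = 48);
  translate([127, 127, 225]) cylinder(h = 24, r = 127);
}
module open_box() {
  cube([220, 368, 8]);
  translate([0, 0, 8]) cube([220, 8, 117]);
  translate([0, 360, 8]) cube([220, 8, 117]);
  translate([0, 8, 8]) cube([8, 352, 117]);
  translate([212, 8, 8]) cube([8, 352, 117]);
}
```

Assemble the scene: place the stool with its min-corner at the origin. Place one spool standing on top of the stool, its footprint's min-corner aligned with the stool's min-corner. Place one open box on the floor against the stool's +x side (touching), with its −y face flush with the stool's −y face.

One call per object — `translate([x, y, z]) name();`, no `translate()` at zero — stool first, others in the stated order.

stool();
translate([0, 0, 400]) spool();
translate([317, 0, 0]) open_box();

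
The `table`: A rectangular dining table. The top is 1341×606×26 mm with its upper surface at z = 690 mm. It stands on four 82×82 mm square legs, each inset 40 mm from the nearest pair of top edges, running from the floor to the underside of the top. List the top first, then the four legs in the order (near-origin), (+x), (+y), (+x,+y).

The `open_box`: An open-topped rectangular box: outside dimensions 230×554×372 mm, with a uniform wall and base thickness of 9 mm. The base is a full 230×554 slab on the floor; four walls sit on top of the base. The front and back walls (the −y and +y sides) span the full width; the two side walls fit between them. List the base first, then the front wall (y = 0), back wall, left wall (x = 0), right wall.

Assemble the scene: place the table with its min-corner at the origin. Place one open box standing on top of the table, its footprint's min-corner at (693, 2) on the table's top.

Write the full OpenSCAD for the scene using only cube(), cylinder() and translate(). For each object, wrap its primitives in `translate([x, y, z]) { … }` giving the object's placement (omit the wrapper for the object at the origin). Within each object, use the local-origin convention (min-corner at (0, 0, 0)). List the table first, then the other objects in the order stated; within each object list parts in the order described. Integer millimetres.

translate([0, 0, 664]) cube([1341, 606, 26]);
translate([40, 40, 0]) cube([82, 82, 664]);
translate([1219, 40, 0]) cube([82, 82, 664]);
translate([40, 484, 0]) cube([82, 82, 664]);
translate([1219, 484, 0]) cube([82, 82, 664]);
translate([693, 2, 690]) {
  cube([230, 554, 9]);
  translate([0, 0, 9]) cube([230, 9, 363]);
  translate([0, 545, 9]) cube([230, 9, 363]);
  translate([0, 9, 9]) cube([9, 536, 363]);
  translate([221, 9, 9]) cube([9, 536, 363]);
}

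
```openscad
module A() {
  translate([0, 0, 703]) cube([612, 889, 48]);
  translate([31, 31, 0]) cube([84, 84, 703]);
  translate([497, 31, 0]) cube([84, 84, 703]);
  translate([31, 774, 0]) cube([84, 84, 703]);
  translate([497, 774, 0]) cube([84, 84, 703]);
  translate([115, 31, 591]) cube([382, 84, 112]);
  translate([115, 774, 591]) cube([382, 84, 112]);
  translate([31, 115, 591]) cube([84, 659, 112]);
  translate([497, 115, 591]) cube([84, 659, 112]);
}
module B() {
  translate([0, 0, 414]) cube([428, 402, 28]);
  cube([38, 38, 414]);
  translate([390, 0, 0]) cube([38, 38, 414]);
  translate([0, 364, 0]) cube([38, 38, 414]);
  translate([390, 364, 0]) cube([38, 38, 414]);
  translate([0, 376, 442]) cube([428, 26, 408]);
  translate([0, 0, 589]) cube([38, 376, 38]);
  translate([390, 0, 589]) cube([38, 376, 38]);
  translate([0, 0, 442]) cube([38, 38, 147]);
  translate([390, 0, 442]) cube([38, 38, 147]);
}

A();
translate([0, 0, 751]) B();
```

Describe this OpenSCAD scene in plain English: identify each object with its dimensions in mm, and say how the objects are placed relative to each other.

A is a table with a 612×889 mm rectangular top, 48 mm thick, top surface at z = 751 mm, supported by four 84×84 mm square legs, each inset 31 mm from the nearest pair of top edges, running from the floor. Four apron rails, 84 mm thick and 112 mm tall, run between adjacent legs with their top edges flush with the underside of the top and their outer faces flush with the legs' outer faces.

B is a chair. The seat is a 428×402×28 mm slab with its top at z = 442 mm, on four 38×38 mm corner legs (flush with the seat edges, standing on z = 0). A flat backrest 26 mm thick, 408 mm tall, spans the full seat width and rises from the seat top along its +y edge, rear face flush with the rear of the seat. Two armrests of 38×38 mm section run along each side from the seat's front edge to the front of the backrest, top faces 185 mm above the seat top and outer faces flush with the seat's x-edges; a 38×38 mm post under the front of each armrest stands on the seat at the front corner.

The chair is on top of the table.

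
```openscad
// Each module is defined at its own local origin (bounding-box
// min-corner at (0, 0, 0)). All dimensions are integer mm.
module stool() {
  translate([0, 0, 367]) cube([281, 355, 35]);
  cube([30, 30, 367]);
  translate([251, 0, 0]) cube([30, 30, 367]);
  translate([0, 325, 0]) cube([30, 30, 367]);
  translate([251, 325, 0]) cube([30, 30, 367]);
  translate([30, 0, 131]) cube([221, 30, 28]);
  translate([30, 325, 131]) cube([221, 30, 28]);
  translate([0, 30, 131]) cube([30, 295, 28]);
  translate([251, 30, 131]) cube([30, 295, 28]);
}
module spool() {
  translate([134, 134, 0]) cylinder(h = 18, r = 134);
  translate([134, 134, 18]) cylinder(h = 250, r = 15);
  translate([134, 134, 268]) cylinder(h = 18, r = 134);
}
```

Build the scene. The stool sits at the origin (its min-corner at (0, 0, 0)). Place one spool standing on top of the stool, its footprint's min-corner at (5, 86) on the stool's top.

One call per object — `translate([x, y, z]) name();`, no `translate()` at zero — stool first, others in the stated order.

stool();
translate([5, 86, 402]) spool();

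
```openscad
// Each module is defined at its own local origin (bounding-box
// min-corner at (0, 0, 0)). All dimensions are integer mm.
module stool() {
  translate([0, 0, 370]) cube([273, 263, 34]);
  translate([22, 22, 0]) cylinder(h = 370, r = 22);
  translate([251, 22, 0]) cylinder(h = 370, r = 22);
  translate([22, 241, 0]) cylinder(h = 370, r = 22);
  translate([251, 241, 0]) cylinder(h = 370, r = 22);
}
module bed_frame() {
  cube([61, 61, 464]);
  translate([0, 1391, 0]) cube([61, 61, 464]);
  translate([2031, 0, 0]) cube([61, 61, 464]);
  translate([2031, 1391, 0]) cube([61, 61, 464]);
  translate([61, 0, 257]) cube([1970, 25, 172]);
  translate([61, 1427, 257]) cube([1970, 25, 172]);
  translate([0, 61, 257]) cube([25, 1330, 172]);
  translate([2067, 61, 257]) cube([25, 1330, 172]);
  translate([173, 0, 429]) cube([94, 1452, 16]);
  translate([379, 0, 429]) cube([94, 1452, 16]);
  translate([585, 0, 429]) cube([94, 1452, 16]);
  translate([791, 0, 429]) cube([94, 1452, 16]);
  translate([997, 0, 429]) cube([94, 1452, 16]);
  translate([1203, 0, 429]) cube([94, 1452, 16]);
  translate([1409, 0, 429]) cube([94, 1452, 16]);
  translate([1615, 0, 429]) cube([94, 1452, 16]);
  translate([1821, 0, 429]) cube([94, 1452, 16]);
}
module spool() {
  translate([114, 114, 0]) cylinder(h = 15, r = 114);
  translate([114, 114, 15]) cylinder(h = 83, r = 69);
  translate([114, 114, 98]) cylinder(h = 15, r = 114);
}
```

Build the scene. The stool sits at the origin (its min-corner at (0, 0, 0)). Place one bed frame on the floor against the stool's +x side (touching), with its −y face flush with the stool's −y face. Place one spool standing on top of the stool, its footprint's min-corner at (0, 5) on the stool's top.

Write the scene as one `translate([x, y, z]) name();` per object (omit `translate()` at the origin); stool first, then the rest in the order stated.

stool();
translate([273, 0, 0]) bed_frame();
translate([0, 5, 404]) spool();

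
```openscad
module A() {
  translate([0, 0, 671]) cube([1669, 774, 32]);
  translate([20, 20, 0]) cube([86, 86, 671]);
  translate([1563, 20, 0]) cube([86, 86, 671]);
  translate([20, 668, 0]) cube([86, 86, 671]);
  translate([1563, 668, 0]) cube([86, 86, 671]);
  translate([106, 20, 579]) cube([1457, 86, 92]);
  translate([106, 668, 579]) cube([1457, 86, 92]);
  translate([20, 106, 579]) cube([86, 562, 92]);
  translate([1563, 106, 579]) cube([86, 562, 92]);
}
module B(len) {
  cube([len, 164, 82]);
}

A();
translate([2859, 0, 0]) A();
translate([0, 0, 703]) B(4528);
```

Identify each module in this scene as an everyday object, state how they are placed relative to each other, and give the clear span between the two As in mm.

A is a table. B is a beam. A beam spans the tops of two tables. The clear span between the two tables is 1190 mm.

Second table starts at x = 2859; first ends at x = 1669; clear span = 2859 − 1669 = 1190 mm.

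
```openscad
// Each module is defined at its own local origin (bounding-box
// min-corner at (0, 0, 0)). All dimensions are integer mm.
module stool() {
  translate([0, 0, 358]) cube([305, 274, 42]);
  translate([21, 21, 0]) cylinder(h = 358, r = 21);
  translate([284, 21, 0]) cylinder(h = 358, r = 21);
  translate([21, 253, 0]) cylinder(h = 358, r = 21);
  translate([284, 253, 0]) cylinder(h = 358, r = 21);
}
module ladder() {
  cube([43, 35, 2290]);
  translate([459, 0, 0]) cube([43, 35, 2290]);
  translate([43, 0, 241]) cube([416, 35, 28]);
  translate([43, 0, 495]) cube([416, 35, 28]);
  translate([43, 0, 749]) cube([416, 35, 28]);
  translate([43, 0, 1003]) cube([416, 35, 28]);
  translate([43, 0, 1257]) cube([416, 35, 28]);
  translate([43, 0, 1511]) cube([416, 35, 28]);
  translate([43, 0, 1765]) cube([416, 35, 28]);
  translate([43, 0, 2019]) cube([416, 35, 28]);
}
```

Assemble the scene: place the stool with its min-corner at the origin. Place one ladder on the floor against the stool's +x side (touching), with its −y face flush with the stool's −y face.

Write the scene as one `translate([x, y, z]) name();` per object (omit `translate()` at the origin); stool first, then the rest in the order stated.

stool();
translate([305, 0, 0]) ladder();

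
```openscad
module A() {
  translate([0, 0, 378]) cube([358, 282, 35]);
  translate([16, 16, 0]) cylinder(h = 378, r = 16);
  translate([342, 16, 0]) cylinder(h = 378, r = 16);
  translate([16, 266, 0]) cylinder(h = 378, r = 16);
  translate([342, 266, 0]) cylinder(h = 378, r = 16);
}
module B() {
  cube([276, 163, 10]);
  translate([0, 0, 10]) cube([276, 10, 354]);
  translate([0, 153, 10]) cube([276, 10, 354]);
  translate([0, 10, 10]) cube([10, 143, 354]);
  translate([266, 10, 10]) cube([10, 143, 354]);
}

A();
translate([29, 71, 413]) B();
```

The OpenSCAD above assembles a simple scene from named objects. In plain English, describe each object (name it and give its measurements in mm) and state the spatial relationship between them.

A is a four-legged stool. The seat is a 358×282×35 mm slab whose top surface is at z = 413 mm; four round legs, each 32 mm in diameter, run from the floor (z = 0) to the underside of the seat, each leg's axis is inset half a diameter from the nearest pair of seat edges (so the leg's bounding box is flush with the corner).

B is an open-topped rectangular box: outside dimensions 276×163×364 mm, with a uniform wall and base thickness of 10 mm. The base is a full 276×163 slab on the floor; four walls sit on top of the base. The front and back walls (the −y and +y sides) span the full width; the two side walls fit between them.

The open box is on top of the stool.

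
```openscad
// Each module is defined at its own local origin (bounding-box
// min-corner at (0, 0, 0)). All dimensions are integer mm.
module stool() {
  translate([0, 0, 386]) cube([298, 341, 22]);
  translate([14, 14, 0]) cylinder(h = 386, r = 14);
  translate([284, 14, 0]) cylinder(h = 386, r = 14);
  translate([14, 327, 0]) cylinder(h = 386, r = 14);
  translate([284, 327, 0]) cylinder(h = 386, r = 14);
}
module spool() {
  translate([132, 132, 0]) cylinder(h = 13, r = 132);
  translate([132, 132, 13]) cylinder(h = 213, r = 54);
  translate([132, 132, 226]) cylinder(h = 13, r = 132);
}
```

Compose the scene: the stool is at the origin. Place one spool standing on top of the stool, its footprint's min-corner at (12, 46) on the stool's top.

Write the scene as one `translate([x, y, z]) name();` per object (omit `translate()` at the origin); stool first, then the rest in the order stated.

stool();
translate([12, 46, 408]) spool();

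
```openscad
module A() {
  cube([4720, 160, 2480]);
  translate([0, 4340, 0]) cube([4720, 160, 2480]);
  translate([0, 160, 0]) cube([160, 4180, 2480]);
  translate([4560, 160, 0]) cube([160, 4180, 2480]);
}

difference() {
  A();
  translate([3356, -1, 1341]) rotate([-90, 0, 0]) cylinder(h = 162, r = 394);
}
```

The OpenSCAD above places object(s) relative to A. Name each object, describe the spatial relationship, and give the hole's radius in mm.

The subtracted cylinder has r = 394 mm.

A is a house frame. The house frame has a circular hole through its front wall. The hole's radius is 394 mm.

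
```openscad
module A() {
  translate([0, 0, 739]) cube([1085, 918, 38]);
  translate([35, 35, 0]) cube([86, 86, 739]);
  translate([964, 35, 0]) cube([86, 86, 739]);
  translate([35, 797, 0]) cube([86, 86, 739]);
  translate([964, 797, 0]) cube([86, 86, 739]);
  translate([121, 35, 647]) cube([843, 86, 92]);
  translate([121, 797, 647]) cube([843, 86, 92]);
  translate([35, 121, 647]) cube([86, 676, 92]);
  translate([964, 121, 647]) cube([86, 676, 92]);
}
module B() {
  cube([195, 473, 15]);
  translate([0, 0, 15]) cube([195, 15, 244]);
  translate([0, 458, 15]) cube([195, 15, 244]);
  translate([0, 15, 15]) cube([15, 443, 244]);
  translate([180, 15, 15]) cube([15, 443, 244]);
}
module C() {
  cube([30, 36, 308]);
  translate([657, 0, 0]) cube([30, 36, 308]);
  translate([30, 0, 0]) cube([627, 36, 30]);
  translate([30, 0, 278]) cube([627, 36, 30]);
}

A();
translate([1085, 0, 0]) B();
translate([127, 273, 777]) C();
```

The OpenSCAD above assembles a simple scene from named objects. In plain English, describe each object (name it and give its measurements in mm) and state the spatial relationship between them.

A is a table with a 1085×918 mm rectangular top, 38 mm thick, top surface at z = 777 mm, supported by four 86×86 mm square legs, each inset 35 mm from the nearest pair of top edges, running from the floor. Four apron rails, 86 mm thick and 92 mm tall, run between adjacent legs with their top edges flush with the underside of the top and their outer faces flush with the legs' outer faces.

B is an open storage box with external size 195×473×259 mm and wall thickness 15 mm (the base is also 15 mm thick). The base covers the whole footprint; the four walls stand on the base, with the y-facing walls full-width and the x-facing walls fitting between their inner faces.

C is a picture frame with a 627×248 mm rectangular opening (x by z) and a uniform 30 mm border on every side. Frame depth is 36 mm along y. It is built from two vertical stiles running the full outside height and two horizontal rails spanning the gap between the stiles.

The open box is against the table's +x side, with their −y faces flush. The picture frame is on top of the table.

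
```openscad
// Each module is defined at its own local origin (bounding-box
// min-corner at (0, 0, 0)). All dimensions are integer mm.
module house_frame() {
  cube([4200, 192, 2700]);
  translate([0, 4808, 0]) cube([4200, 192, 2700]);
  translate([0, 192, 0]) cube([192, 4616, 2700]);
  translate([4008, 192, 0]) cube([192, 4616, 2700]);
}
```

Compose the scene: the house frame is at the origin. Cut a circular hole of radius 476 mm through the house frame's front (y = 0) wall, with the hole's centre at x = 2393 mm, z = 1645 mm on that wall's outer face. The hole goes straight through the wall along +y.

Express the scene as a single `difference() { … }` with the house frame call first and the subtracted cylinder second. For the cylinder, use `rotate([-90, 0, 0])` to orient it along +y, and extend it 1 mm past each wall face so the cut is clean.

difference() {
  house_frame();
  translate([2393, -1, 1645]) rotate([-90, 0, 0]) cylinder(h = 194, r = 476);
}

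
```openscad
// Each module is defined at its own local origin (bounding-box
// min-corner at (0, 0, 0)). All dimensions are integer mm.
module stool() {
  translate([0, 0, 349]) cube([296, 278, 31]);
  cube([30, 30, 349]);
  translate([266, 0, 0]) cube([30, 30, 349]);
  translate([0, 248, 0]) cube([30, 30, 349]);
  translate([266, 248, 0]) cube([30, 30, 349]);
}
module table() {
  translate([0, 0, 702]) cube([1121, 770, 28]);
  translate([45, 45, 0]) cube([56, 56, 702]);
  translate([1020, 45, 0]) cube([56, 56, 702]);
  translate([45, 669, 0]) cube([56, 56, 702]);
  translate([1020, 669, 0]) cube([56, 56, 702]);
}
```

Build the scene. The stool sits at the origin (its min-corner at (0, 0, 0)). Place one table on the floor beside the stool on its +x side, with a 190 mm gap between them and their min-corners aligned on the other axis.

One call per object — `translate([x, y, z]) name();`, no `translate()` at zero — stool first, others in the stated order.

stool();
translate([486, 0, 0]) table();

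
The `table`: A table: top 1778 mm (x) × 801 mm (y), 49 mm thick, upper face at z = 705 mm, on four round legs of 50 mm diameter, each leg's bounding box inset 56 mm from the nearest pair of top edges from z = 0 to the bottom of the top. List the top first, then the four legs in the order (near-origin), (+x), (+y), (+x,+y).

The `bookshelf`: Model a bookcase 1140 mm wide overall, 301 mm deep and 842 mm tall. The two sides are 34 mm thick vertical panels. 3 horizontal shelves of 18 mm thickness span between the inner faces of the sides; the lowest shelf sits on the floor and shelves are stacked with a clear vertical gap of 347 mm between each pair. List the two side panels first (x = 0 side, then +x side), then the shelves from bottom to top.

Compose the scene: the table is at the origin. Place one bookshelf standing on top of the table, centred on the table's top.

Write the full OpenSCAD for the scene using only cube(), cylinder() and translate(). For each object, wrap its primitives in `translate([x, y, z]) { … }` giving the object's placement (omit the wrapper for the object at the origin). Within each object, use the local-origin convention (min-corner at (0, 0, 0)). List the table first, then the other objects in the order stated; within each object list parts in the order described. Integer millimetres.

translate([0, 0, 656]) cube([1778, 801, 49]);
translate([81, 81, 0]) cylinder(h = 656, r = 25);
translate([1697, 81, 0]) cylinder(h = 656, r = 25);
translate([81, 720, 0]) cylinder(h = 656, r = 25);
translate([1697, 720, 0]) cylinder(h = 656, r = 25);
translate([319, 250, 705]) {
  cube([34, 301, 842]);
  translate([1106, 0, 0]) cube([34, 301, 842]);
  translate([34, 0, 0]) cube([1072, 301, 18]);
  translate([34, 0, 365]) cube([1072, 301, 18]);
  translate([34, 0, 730]) cube([1072, 301, 18]);
}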